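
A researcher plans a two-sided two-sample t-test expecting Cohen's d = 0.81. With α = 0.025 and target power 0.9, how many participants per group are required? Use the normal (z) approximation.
n = 38 per group

Sample size formula (two-sample t-test, normal approximation):
n = 2 · ((z_{α/2} + z_β) / d)²

z_{α/2} = 2.241 (for α = 0.025, two-sided)
z_β = 1.282 (for power = 0.9)
d = 0.81

n = 2 · ((2.241 + 1.282) / 0.81)²
n = 2 · (4.349)²
n ≈ 37.83
Round up to the next whole number: n = 38 per group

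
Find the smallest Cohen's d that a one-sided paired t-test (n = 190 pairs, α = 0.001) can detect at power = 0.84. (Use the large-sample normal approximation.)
d ≈ 0.30

Minimum detectable effect (paired t-test, normal approximation):
d = (z_α + z_β) / √n
d = (3.090 + 0.994) / √190
d = 4.085 / 13.784
d ≈ 0.30

By Cohen's convention (0.2 small / 0.5 medium / 0.8 large): small effect.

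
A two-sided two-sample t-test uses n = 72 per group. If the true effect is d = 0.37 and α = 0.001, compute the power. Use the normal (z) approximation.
Power ≈ 0.14

Power calculation (two-sample t-test, normal approximation):
z_β = d · √(n/2) - z_{α/2}
z_β = 0.37 · √(72/2) - 3.291
z_β = 0.37 · 6.000 - 3.291
z_β = -1.071

Power = Φ(z_β) = Φ(-1.071) ≈ 0.142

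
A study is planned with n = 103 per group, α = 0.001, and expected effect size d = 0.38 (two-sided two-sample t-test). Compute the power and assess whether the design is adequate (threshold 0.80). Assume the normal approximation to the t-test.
Power ≈ 0.29; the study is underpowered (power < 0.80)

Power calculation (two-sample t-test, normal approximation):
z_β = d · √(n/2) - z_{α/2}
z_β = 0.38 · √(103/2) - 3.291
z_β = 0.38 · 7.176 - 3.291
z_β = -0.564

Power = Φ(z_β) = Φ(-0.564) ≈ 0.287

Effect size d = 0.38 is small by Cohen's convention (0.2/0.5/0.8).

Threshold: power ≥ 0.80 is conventionally adequate.
Power ≈ 0.29 → the study is underpowered (power < 0.80).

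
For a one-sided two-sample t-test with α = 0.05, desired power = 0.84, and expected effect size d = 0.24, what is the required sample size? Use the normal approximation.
n = 242 per group

Sample size formula (two-sample t-test, normal approximation):
n = 2 · ((z_α + z_β) / d)²

z_α = 1.645 (for α = 0.05, one-sided)
z_β = 0.994 (for power = 0.84)
d = 0.24

n = 2 · ((1.645 + 0.994) / 0.24)²
n = 2 · (10.996)²
n ≈ 241.82
Round up to the next whole number: n = 242 per group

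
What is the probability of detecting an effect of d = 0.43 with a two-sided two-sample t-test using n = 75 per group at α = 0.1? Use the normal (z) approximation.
Power ≈ 0.84

Power calculation (two-sample t-test, normal approximation):
z_β = d · √(n/2) - z_{α/2}
z_β = 0.43 · √(75/2) - 1.645
z_β = 0.43 · 6.124 - 1.645
z_β = 0.988

Power = Φ(z_β) = Φ(0.988) ≈ 0.839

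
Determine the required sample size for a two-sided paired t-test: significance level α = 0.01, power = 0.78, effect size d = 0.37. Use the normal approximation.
n = 82 pairs

Sample size formula (paired t-test, normal approximation):
n = ((z_{α/2} + z_β) / d)²

z_{α/2} = 2.576 (for α = 0.01, two-sided)
z_β = 0.772 (for power = 0.78)
d = 0.37

n = ((2.576 + 0.772) / 0.37)²
n = (9.049)²
n ≈ 81.88
Round up to the next whole number: n = 82 pairs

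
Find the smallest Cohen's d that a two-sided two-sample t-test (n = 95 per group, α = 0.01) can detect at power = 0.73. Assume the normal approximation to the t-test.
d ≈ 0.46

Minimum detectable effect (two-sample t-test, normal approximation):
d = (z_{α/2} + z_β) / √(n/2)
d = (2.576 + 0.613) / √(95/2)
d = 3.189 / 6.892
d ≈ 0.46

By Cohen's convention (0.2 small / 0.5 medium / 0.8 large): small effect.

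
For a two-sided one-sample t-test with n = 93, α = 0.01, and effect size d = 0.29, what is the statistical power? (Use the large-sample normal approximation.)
Power ≈ 0.59

Power calculation (one-sample t-test, normal approximation):
z_β = d · √n - z_{α/2}
z_β = 0.29 · √93 - 2.576
z_β = 0.29 · 9.644 - 2.576
z_β = 0.221

Power = Φ(z_β) = Φ(0.221) ≈ 0.587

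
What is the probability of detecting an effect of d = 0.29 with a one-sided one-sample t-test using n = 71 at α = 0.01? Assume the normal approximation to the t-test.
Power ≈ 0.55

Power calculation (one-sample t-test, normal approximation):
z_β = d · √n - z_α
z_β = 0.29 · √71 - 2.326
z_β = 0.29 · 8.426 - 2.326
z_β = 0.117

Power = Φ(z_β) = Φ(0.117) ≈ 0.547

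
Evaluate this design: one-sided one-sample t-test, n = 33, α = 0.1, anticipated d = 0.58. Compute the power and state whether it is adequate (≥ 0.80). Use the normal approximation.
Power ≈ 0.98; the study is adequately powered (power ≥ 0.80)

Power calculation (one-sample t-test, normal approximation):
z_β = d · √n - z_α
z_β = 0.58 · √33 - 1.282
z_β = 0.58 · 5.745 - 1.282
z_β = 2.050

Power = Φ(z_β) = Φ(2.050) ≈ 0.980

Effect size d = 0.58 is medium by Cohen's convention (0.2/0.5/0.8).

Threshold: power ≥ 0.80 is conventionally adequate.
Power ≈ 0.98 → the study is adequately powered (power ≥ 0.80).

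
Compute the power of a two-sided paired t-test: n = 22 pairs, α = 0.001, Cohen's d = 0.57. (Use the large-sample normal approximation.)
Power ≈ 0.27

Power calculation (paired t-test, normal approximation):
z_β = d · √n - z_{α/2}
z_β = 0.57 · √22 - 3.291
z_β = 0.57 · 4.690 - 3.291
z_β = -0.617

Power = Φ(z_β) = Φ(-0.617) ≈ 0.269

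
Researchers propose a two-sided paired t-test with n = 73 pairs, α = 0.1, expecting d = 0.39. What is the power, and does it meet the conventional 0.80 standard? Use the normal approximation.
Power ≈ 0.95; the study is adequately powered (power ≥ 0.80)

Power calculation (paired t-test, normal approximation):
z_β = d · √n - z_{α/2}
z_β = 0.39 · √73 - 1.645
z_β = 0.39 · 8.544 - 1.645
z_β = 1.687

Power = Φ(z_β) = Φ(1.687) ≈ 0.954

Effect size d = 0.39 is small by Cohen's convention (0.2/0.5/0.8).

Threshold: power ≥ 0.80 is conventionally adequate.
Power ≈ 0.95 → the study is adequately powered (power ≥ 0.80).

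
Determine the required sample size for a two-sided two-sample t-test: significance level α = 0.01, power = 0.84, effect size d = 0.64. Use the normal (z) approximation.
n = 63 per group

Sample size formula (two-sample t-test, normal approximation):
n = 2 · ((z_{α/2} + z_β) / d)²

z_{α/2} = 2.576 (for α = 0.01, two-sided)
z_β = 0.994 (for power = 0.84)
d = 0.64

n = 2 · ((2.576 + 0.994) / 0.64)²
n = 2 · (5.578)²
n ≈ 62.23
Round up to the next whole number: n = 63 per group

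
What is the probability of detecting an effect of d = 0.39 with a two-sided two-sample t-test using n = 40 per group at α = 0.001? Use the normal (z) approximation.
Power ≈ 0.06

Power calculation (two-sample t-test, normal approximation):
z_β = d · √(n/2) - z_{α/2}
z_β = 0.39 · √(40/2) - 3.291
z_β = 0.39 · 4.472 - 3.291
z_β = -1.546

Power = Φ(z_β) = Φ(-1.546) ≈ 0.061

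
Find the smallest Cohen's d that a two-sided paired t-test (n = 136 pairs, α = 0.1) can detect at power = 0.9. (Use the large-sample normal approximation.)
d ≈ 0.25

Minimum detectable effect (paired t-test, normal approximation):
d = (z_{α/2} + z_β) / √n
d = (1.645 + 1.282) / √136
d = 2.926 / 11.662
d ≈ 0.25

By Cohen's convention (0.2 small / 0.5 medium / 0.8 large): small effect.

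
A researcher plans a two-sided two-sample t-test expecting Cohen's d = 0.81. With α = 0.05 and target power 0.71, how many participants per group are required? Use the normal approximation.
n = 20 per group

Sample size formula (two-sample t-test, normal approximation):
n = 2 · ((z_{α/2} + z_β) / d)²

z_{α/2} = 1.960 (for α = 0.05, two-sided)
z_β = 0.553 (for power = 0.71)
d = 0.81

n = 2 · ((1.960 + 0.553) / 0.81)²
n = 2 · (3.102)²
n ≈ 19.24
Round up to the next whole number: n = 20 per group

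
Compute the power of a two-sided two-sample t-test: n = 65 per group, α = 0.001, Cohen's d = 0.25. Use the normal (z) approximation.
Power ≈ 0.03

Power calculation (two-sample t-test, normal approximation):
z_β = d · √(n/2) - z_{α/2}
z_β = 0.25 · √(65/2) - 3.291
z_β = 0.25 · 5.701 - 3.291
z_β = -1.865

Power = Φ(z_β) = Φ(-1.865) ≈ 0.031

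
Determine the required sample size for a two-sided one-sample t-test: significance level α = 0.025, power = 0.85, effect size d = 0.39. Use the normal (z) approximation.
n = 71

Sample size formula (one-sample t-test, normal approximation):
n = ((z_{α/2} + z_β) / d)²

z_{α/2} = 2.241 (for α = 0.025, two-sided)
z_β = 1.036 (for power = 0.85)
d = 0.39

n = ((2.241 + 1.036) / 0.39)²
n = (8.403)²
n ≈ 70.61
Round up to the next whole number: n = 71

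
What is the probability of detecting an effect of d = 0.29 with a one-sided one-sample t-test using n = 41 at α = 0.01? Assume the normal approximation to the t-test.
Power ≈ 0.32

Power calculation (one-sample t-test, normal approximation):
z_β = d · √n - z_α
z_β = 0.29 · √41 - 2.326
z_β = 0.29 · 6.403 - 2.326
z_β = -0.469

Power = Φ(z_β) = Φ(-0.469) ≈ 0.319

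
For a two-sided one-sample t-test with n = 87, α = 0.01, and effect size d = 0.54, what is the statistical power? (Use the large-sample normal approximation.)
Power ≈ 0.99

Power calculation (one-sample t-test, normal approximation):
z_β = d · √n - z_{α/2}
z_β = 0.54 · √87 - 2.576
z_β = 0.54 · 9.327 - 2.576
z_β = 2.461

Power = Φ(z_β) = Φ(2.461) ≈ 0.993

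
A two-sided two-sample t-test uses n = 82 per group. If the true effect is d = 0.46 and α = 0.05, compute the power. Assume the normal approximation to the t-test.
Power ≈ 0.84

Power calculation (two-sample t-test, normal approximation):
z_β = d · √(n/2) - z_{α/2}
z_β = 0.46 · √(82/2) - 1.960
z_β = 0.46 · 6.403 - 1.960
z_β = 0.985

Power = Φ(z_β) = Φ(0.985) ≈ 0.838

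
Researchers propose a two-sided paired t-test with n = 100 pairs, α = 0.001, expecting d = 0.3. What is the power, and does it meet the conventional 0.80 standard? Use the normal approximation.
Power ≈ 0.39; the study is underpowered (power < 0.80)

Power calculation (paired t-test, normal approximation):
z_β = d · √n - z_{α/2}
z_β = 0.3 · √100 - 3.291
z_β = 0.3 · 10.000 - 3.291
z_β = -0.291

Power = Φ(z_β) = Φ(-0.291) ≈ 0.386

Effect size d = 0.3 is small by Cohen's convention (0.2/0.5/0.8).

Threshold: power ≥ 0.80 is conventionally adequate.
Power ≈ 0.39 → the study is underpowered (power < 0.80).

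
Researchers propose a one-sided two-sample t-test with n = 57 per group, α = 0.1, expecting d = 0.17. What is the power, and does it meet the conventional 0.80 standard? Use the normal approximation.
Power ≈ 0.35; the study is underpowered (power < 0.80)

Power calculation (two-sample t-test, normal approximation):
z_β = d · √(n/2) - z_α
z_β = 0.17 · √(57/2) - 1.282
z_β = 0.17 · 5.339 - 1.282
z_β = -0.374

Power = Φ(z_β) = Φ(-0.374) ≈ 0.354

Effect size d = 0.17 is very small by Cohen's convention (0.2/0.5/0.8).

Threshold: power ≥ 0.80 is conventionally adequate.
Power ≈ 0.35 → the study is underpowered (power < 0.80).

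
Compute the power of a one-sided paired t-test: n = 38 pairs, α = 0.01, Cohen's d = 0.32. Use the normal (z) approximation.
Power ≈ 0.36

Power calculation (paired t-test, normal approximation):
z_β = d · √n - z_α
z_β = 0.32 · √38 - 2.326
z_β = 0.32 · 6.164 - 2.326
z_β = -0.354

Power = Φ(z_β) = Φ(-0.354) ≈ 0.362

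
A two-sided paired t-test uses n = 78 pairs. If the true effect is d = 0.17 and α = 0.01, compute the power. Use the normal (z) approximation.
Power ≈ 0.14

Power calculation (paired t-test, normal approximation):
z_β = d · √n - z_{α/2}
z_β = 0.17 · √78 - 2.576
z_β = 0.17 · 8.832 - 2.576
z_β = -1.074

Power = Φ(z_β) = Φ(-1.074) ≈ 0.141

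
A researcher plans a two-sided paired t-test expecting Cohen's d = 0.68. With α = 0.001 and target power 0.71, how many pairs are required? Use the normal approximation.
n = 32 pairs

Sample size formula (paired t-test, normal approximation):
n = ((z_{α/2} + z_β) / d)²

z_{α/2} = 3.291 (for α = 0.001, two-sided)
z_β = 0.553 (for power = 0.71)
d = 0.68

n = ((3.291 + 0.553) / 0.68)²
n = (5.653)²
n ≈ 31.96
Round up to the next whole number: n = 32 pairs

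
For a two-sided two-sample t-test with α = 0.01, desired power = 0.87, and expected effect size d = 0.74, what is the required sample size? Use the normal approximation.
n = 51 per group

Sample size formula (two-sample t-test, normal approximation):
n = 2 · ((z_{α/2} + z_β) / d)²

z_{α/2} = 2.576 (for α = 0.01, two-sided)
z_β = 1.126 (for power = 0.87)
d = 0.74

n = 2 · ((2.576 + 1.126) / 0.74)²
n = 2 · (5.003)²
n ≈ 50.06
Round up to the next whole number: n = 51 per group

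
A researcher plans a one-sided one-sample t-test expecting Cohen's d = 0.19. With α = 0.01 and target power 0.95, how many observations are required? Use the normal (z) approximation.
n = 437

Sample size formula (one-sample t-test, normal approximation):
n = ((z_α + z_β) / d)²

z_α = 2.326 (for α = 0.01, one-sided)
z_β = 1.645 (for power = 0.95)
d = 0.19

n = ((2.326 + 1.645) / 0.19)²
n = (20.900)²
n ≈ 436.81
Round up to the next whole number: n = 437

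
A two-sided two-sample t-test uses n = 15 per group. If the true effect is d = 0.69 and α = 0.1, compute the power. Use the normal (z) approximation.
Power ≈ 0.60

Power calculation (two-sample t-test, normal approximation):
z_β = d · √(n/2) - z_{α/2}
z_β = 0.69 · √(15/2) - 1.645
z_β = 0.69 · 2.739 - 1.645
z_β = 0.245

Power = Φ(z_β) = Φ(0.245) ≈ 0.597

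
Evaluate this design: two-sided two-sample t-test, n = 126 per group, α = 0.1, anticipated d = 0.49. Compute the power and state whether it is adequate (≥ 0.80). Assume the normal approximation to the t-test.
Power ≈ 0.99; the study is adequately powered (power ≥ 0.80)

Power calculation (two-sample t-test, normal approximation):
z_β = d · √(n/2) - z_{α/2}
z_β = 0.49 · √(126/2) - 1.645
z_β = 0.49 · 7.937 - 1.645
z_β = 2.244

Power = Φ(z_β) = Φ(2.244) ≈ 0.988

Effect size d = 0.49 is small by Cohen's convention (0.2/0.5/0.8).

Threshold: power ≥ 0.80 is conventionally adequate.
Power ≈ 0.99 → the study is adequately powered (power ≥ 0.80).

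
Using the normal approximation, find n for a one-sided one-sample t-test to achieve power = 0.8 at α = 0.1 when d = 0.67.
n = 11

Sample size formula (one-sample t-test, normal approximation):
n = ((z_α + z_β) / d)²

z_α = 1.282 (for α = 0.1, one-sided)
z_β = 0.842 (for power = 0.8)
d = 0.67

n = ((1.282 + 0.842) / 0.67)²
n = (3.170)²
n ≈ 10.05
Round up to the next whole number: n = 11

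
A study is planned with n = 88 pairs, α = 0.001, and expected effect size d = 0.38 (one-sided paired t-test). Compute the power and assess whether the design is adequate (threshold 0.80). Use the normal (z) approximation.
Power ≈ 0.68; the study is underpowered (power < 0.80)

Power calculation (paired t-test, normal approximation):
z_β = d · √n - z_α
z_β = 0.38 · √88 - 3.090
z_β = 0.38 · 9.381 - 3.090
z_β = 0.474

Power = Φ(z_β) = Φ(0.474) ≈ 0.682

Effect size d = 0.38 is small by Cohen's convention (0.2/0.5/0.8).

Threshold: power ≥ 0.80 is conventionally adequate.
Power ≈ 0.68 → the study is underpowered (power < 0.80).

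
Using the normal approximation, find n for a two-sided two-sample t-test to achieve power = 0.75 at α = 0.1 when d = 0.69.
n = 23 per group

Sample size formula (two-sample t-test, normal approximation):
n = 2 · ((z_{α/2} + z_β) / d)²

z_{α/2} = 1.645 (for α = 0.1, two-sided)
z_β = 0.674 (for power = 0.75)
d = 0.69

n = 2 · ((1.645 + 0.674) / 0.69)²
n = 2 · (3.361)²
n ≈ 22.59
Round up to the next whole number: n = 23 per group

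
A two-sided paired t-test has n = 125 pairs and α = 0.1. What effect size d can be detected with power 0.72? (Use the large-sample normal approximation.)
d ≈ 0.20

Minimum detectable effect (paired t-test, normal approximation):
d = (z_{α/2} + z_β) / √n
d = (1.645 + 0.583) / √125
d = 2.228 / 11.180
d ≈ 0.20

By Cohen's convention (0.2 small / 0.5 medium / 0.8 large): small effect.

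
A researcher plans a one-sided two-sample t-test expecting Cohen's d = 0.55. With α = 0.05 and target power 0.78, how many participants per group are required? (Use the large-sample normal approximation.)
n = 39 per group

Sample size formula (two-sample t-test, normal approximation):
n = 2 · ((z_α + z_β) / d)²

z_α = 1.645 (for α = 0.05, one-sided)
z_β = 0.772 (for power = 0.78)
d = 0.55

n = 2 · ((1.645 + 0.772) / 0.55)²
n = 2 · (4.395)²
n ≈ 38.63
Round up to the next whole number: n = 39 per group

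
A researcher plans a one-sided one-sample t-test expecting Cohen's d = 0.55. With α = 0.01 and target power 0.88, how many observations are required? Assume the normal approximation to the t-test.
n = 41

Sample size formula (one-sample t-test, normal approximation):
n = ((z_α + z_β) / d)²

z_α = 2.326 (for α = 0.01, one-sided)
z_β = 1.175 (for power = 0.88)
d = 0.55

n = ((2.326 + 1.175) / 0.55)²
n = (6.365)²
n ≈ 40.51
Round up to the next whole number: n = 41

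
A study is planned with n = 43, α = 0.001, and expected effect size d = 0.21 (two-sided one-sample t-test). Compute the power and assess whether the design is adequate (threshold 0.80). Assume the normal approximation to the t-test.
Power ≈ 0.03; the study is underpowered (power < 0.80)

Power calculation (one-sample t-test, normal approximation):
z_β = d · √n - z_{α/2}
z_β = 0.21 · √43 - 3.291
z_β = 0.21 · 6.557 - 3.291
z_β = -1.913

Power = Φ(z_β) = Φ(-1.913) ≈ 0.028

Effect size d = 0.21 is small by Cohen's convention (0.2/0.5/0.8).

Threshold: power ≥ 0.80 is conventionally adequate.
Power ≈ 0.03 → the study is underpowered (power < 0.80).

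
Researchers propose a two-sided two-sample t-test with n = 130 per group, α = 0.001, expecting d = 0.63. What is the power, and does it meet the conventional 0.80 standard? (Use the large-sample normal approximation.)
Power ≈ 0.96; the study is adequately powered (power ≥ 0.80)

Power calculation (two-sample t-test, normal approximation):
z_β = d · √(n/2) - z_{α/2}
z_β = 0.63 · √(130/2) - 3.291
z_β = 0.63 · 8.062 - 3.291
z_β = 1.789

Power = Φ(z_β) = Φ(1.789) ≈ 0.963

Effect size d = 0.63 is medium by Cohen's convention (0.2/0.5/0.8).

Threshold: power ≥ 0.80 is conventionally adequate.
Power ≈ 0.96 → the study is adequately powered (power ≥ 0.80).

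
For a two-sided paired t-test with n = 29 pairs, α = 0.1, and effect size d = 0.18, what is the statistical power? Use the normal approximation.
Power ≈ 0.25

Power calculation (paired t-test, normal approximation):
z_β = d · √n - z_{α/2}
z_β = 0.18 · √29 - 1.645
z_β = 0.18 · 5.385 - 1.645
z_β = -0.676

Power = Φ(z_β) = Φ(-0.676) ≈ 0.250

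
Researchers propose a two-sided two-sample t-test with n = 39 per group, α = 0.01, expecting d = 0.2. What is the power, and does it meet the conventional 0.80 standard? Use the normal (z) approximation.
Power ≈ 0.05; the study is underpowered (power < 0.80)

Power calculation (two-sample t-test, normal approximation):
z_β = d · √(n/2) - z_{α/2}
z_β = 0.2 · √(39/2) - 2.576
z_β = 0.2 · 4.416 - 2.576
z_β = -1.693

Power = Φ(z_β) = Φ(-1.693) ≈ 0.045

Effect size d = 0.2 is small by Cohen's convention (0.2/0.5/0.8).

Threshold: power ≥ 0.80 is conventionally adequate.
Power ≈ 0.05 → the study is underpowered (power < 0.80).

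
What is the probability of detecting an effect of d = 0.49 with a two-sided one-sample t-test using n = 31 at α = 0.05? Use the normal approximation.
Power ≈ 0.78

Power calculation (one-sample t-test, normal approximation):
z_β = d · √n - z_{α/2}
z_β = 0.49 · √31 - 1.960
z_β = 0.49 · 5.568 - 1.960
z_β = 0.768

Power = Φ(z_β) = Φ(0.768) ≈ 0.779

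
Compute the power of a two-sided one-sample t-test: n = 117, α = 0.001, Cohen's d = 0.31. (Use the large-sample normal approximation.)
Power ≈ 0.52

Power calculation (one-sample t-test, normal approximation):
z_β = d · √n - z_{α/2}
z_β = 0.31 · √117 - 3.291
z_β = 0.31 · 10.817 - 3.291
z_β = 0.063

Power = Φ(z_β) = Φ(0.063) ≈ 0.525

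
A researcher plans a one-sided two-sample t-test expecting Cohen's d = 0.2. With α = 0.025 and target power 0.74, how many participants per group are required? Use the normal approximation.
n = 339 per group

Sample size formula (two-sample t-test, normal approximation):
n = 2 · ((z_α + z_β) / d)²

z_α = 1.960 (for α = 0.025, one-sided)
z_β = 0.643 (for power = 0.74)
d = 0.2

n = 2 · ((1.960 + 0.643) / 0.2)²
n = 2 · (13.015)²
n ≈ 338.78
Round up to the next whole number: n = 339 per group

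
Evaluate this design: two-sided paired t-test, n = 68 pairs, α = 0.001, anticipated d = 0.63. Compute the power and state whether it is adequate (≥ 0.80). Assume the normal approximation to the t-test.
Power ≈ 0.97; the study is adequately powered (power ≥ 0.80)

Power calculation (paired t-test, normal approximation):
z_β = d · √n - z_{α/2}
z_β = 0.63 · √68 - 3.291
z_β = 0.63 · 8.246 - 3.291
z_β = 1.905

Power = Φ(z_β) = Φ(1.905) ≈ 0.972

Effect size d = 0.63 is medium by Cohen's convention (0.2/0.5/0.8).

Threshold: power ≥ 0.80 is conventionally adequate.
Power ≈ 0.97 → the study is adequately powered (power ≥ 0.80).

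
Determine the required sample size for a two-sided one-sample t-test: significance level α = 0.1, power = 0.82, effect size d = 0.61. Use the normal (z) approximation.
n = 18

Sample size formula (one-sample t-test, normal approximation):
n = ((z_{α/2} + z_β) / d)²

z_{α/2} = 1.645 (for α = 0.1, two-sided)
z_β = 0.915 (for power = 0.82)
d = 0.61

n = ((1.645 + 0.915) / 0.61)²
n = (4.197)²
n ≈ 17.61
Round up to the next whole number: n = 18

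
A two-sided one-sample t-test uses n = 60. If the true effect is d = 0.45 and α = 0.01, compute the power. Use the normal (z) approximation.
Power ≈ 0.82

Power calculation (one-sample t-test, normal approximation):
z_β = d · √n - z_{α/2}
z_β = 0.45 · √60 - 2.576
z_β = 0.45 · 7.746 - 2.576
z_β = 0.910

Power = Φ(z_β) = Φ(0.910) ≈ 0.819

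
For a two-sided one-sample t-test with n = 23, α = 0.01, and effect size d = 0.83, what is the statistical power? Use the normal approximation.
Power ≈ 0.92

Power calculation (one-sample t-test, normal approximation):
z_β = d · √n - z_{α/2}
z_β = 0.83 · √23 - 2.576
z_β = 0.83 · 4.796 - 2.576
z_β = 1.405

Power = Φ(z_β) = Φ(1.405) ≈ 0.920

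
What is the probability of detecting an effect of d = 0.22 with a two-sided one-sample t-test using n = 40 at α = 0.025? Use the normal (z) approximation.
Power ≈ 0.20

Power calculation (one-sample t-test, normal approximation):
z_β = d · √n - z_{α/2}
z_β = 0.22 · √40 - 2.241
z_β = 0.22 · 6.325 - 2.241
z_β = -0.850

Power = Φ(z_β) = Φ(-0.850) ≈ 0.198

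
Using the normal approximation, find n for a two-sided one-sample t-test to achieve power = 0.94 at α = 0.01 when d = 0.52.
n = 64

Sample size formula (one-sample t-test, normal approximation):
n = ((z_{α/2} + z_β) / d)²

z_{α/2} = 2.576 (for α = 0.01, two-sided)
z_β = 1.555 (for power = 0.94)
d = 0.52

n = ((2.576 + 1.555) / 0.52)²
n = (7.944)²
n ≈ 63.11
Round up to the next whole number: n = 64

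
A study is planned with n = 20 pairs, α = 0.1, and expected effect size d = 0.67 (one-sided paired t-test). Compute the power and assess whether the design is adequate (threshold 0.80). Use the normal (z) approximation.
Power ≈ 0.96; the study is adequately powered (power ≥ 0.80)

Power calculation (paired t-test, normal approximation):
z_β = d · √n - z_α
z_β = 0.67 · √20 - 1.282
z_β = 0.67 · 4.472 - 1.282
z_β = 1.715

Power = Φ(z_β) = Φ(1.715) ≈ 0.957

Effect size d = 0.67 is medium by Cohen's convention (0.2/0.5/0.8).

Threshold: power ≥ 0.80 is conventionally adequate.
Power ≈ 0.96 → the study is adequately powered (power ≥ 0.80).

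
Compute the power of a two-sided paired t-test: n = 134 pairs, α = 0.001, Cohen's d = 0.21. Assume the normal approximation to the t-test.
Power ≈ 0.20

Power calculation (paired t-test, normal approximation):
z_β = d · √n - z_{α/2}
z_β = 0.21 · √134 - 3.291
z_β = 0.21 · 11.576 - 3.291
z_β = -0.860

Power = Φ(z_β) = Φ(-0.860) ≈ 0.195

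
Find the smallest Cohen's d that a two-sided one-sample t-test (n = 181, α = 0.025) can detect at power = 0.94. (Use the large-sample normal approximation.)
d ≈ 0.28

Minimum detectable effect (one-sample t-test, normal approximation):
d = (z_{α/2} + z_β) / √n
d = (2.241 + 1.555) / √181
d = 3.796 / 13.454
d ≈ 0.28

By Cohen's convention (0.2 small / 0.5 medium / 0.8 large): small effect.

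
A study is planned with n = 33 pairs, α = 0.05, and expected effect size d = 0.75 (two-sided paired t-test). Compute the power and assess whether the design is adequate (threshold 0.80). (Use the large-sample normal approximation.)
Power ≈ 0.99; the study is adequately powered (power ≥ 0.80)

Power calculation (paired t-test, normal approximation):
z_β = d · √n - z_{α/2}
z_β = 0.75 · √33 - 1.960
z_β = 0.75 · 5.745 - 1.960
z_β = 2.348

Power = Φ(z_β) = Φ(2.348) ≈ 0.991

Effect size d = 0.75 is medium by Cohen's convention (0.2/0.5/0.8).

Threshold: power ≥ 0.80 is conventionally adequate.
Power ≈ 0.99 → the study is adequately powered (power ≥ 0.80).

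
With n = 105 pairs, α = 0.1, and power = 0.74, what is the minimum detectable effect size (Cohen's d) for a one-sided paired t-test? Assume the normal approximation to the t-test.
d ≈ 0.19

Minimum detectable effect (paired t-test, normal approximation):
d = (z_α + z_β) / √n
d = (1.282 + 0.643) / √105
d = 1.925 / 10.247
d ≈ 0.19

By Cohen's convention (0.2 small / 0.5 medium / 0.8 large): very small effect.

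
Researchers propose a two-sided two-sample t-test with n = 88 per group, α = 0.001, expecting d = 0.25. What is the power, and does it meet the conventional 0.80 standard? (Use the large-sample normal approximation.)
Power ≈ 0.05; the study is underpowered (power < 0.80)

Power calculation (two-sample t-test, normal approximation):
z_β = d · √(n/2) - z_{α/2}
z_β = 0.25 · √(88/2) - 3.291
z_β = 0.25 · 6.633 - 3.291
z_β = -1.632

Power = Φ(z_β) = Φ(-1.632) ≈ 0.051

Effect size d = 0.25 is small by Cohen's convention (0.2/0.5/0.8).

Threshold: power ≥ 0.80 is conventionally adequate.
Power ≈ 0.05 → the study is underpowered (power < 0.80).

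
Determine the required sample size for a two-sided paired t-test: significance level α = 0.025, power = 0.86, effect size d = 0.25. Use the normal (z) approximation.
n = 177 pairs

Sample size formula (paired t-test, normal approximation):
n = ((z_{α/2} + z_β) / d)²

z_{α/2} = 2.241 (for α = 0.025, two-sided)
z_β = 1.080 (for power = 0.86)
d = 0.25

n = ((2.241 + 1.080) / 0.25)²
n = (13.284)²
n ≈ 176.46
Round up to the next whole number: n = 177 pairs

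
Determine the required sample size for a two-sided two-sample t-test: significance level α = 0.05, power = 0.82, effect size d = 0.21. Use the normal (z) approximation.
n = 375 per group

Sample size formula (two-sample t-test, normal approximation):
n = 2 · ((z_{α/2} + z_β) / d)²

z_{α/2} = 1.960 (for α = 0.05, two-sided)
z_β = 0.915 (for power = 0.82)
d = 0.21

n = 2 · ((1.960 + 0.915) / 0.21)²
n = 2 · (13.690)²
n ≈ 374.83
Round up to the next whole number: n = 375 per group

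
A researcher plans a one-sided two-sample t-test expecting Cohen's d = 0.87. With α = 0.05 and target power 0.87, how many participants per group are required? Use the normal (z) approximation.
n = 21 per group

Sample size formula (two-sample t-test, normal approximation):
n = 2 · ((z_α + z_β) / d)²

z_α = 1.645 (for α = 0.05, one-sided)
z_β = 1.126 (for power = 0.87)
d = 0.87

n = 2 · ((1.645 + 1.126) / 0.87)²
n = 2 · (3.185)²
n ≈ 20.29
Round up to the next whole number: n = 21 per group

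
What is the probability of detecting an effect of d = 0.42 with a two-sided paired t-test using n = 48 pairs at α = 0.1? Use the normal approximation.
Power ≈ 0.90

Power calculation (paired t-test, normal approximation):
z_β = d · √n - z_{α/2}
z_β = 0.42 · √48 - 1.645
z_β = 0.42 · 6.928 - 1.645
z_β = 1.265

Power = Φ(z_β) = Φ(1.265) ≈ 0.897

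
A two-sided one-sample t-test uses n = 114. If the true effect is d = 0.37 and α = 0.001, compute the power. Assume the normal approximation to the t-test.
Power ≈ 0.75

Power calculation (one-sample t-test, normal approximation):
z_β = d · √n - z_{α/2}
z_β = 0.37 · √114 - 3.291
z_β = 0.37 · 10.677 - 3.291
z_β = 0.660

Power = Φ(z_β) = Φ(0.660) ≈ 0.745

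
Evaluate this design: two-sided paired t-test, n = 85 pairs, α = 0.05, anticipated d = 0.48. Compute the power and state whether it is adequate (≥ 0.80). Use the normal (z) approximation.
Power ≈ 0.99; the study is adequately powered (power ≥ 0.80)

Power calculation (paired t-test, normal approximation):
z_β = d · √n - z_{α/2}
z_β = 0.48 · √85 - 1.960
z_β = 0.48 · 9.220 - 1.960
z_β = 2.465

Power = Φ(z_β) = Φ(2.465) ≈ 0.993

Effect size d = 0.48 is small by Cohen's convention (0.2/0.5/0.8).

Threshold: power ≥ 0.80 is conventionally adequate.
Power ≈ 0.99 → the study is adequately powered (power ≥ 0.80).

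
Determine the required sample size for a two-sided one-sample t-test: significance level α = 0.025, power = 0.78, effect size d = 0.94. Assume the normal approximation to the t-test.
n = 11

Sample size formula (one-sample t-test, normal approximation):
n = ((z_{α/2} + z_β) / d)²

z_{α/2} = 2.241 (for α = 0.025, two-sided)
z_β = 0.772 (for power = 0.78)
d = 0.94

n = ((2.241 + 0.772) / 0.94)²
n = (3.205)²
n ≈ 10.27
Round up to the next whole number: n = 11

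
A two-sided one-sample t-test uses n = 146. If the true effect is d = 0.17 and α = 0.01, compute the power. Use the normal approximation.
Power ≈ 0.30

Power calculation (one-sample t-test, normal approximation):
z_β = d · √n - z_{α/2}
z_β = 0.17 · √146 - 2.576
z_β = 0.17 · 12.083 - 2.576
z_β = -0.522

Power = Φ(z_β) = Φ(-0.522) ≈ 0.301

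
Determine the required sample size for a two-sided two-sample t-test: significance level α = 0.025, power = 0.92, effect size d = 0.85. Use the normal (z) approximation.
n = 37 per group

Sample size formula (two-sample t-test, normal approximation):
n = 2 · ((z_{α/2} + z_β) / d)²

z_{α/2} = 2.241 (for α = 0.025, two-sided)
z_β = 1.405 (for power = 0.92)
d = 0.85

n = 2 · ((2.241 + 1.405) / 0.85)²
n = 2 · (4.289)²
n ≈ 36.79
Round up to the next whole number: n = 37 per group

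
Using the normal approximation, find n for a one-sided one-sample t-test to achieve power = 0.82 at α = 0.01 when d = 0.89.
n = 14

Sample size formula (one-sample t-test, normal approximation):
n = ((z_α + z_β) / d)²

z_α = 2.326 (for α = 0.01, one-sided)
z_β = 0.915 (for power = 0.82)
d = 0.89

n = ((2.326 + 0.915) / 0.89)²
n = (3.642)²
n ≈ 13.26
Round up to the next whole number: n = 14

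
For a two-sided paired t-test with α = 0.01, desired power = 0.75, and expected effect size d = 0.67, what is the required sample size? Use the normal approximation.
n = 24 pairs

Sample size formula (paired t-test, normal approximation):
n = ((z_{α/2} + z_β) / d)²

z_{α/2} = 2.576 (for α = 0.01, two-sided)
z_β = 0.674 (for power = 0.75)
d = 0.67

n = ((2.576 + 0.674) / 0.67)²
n = (4.851)²
n ≈ 23.53
Round up to the next whole number: n = 24 pairs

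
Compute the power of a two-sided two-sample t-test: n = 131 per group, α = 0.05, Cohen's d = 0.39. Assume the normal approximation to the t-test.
Power ≈ 0.88

Power calculation (two-sample t-test, normal approximation):
z_β = d · √(n/2) - z_{α/2}
z_β = 0.39 · √(131/2) - 1.960
z_β = 0.39 · 8.093 - 1.960
z_β = 1.196

Power = Φ(z_β) = Φ(1.196) ≈ 0.884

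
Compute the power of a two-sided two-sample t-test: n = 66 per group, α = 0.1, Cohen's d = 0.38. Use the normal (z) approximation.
Power ≈ 0.70

Power calculation (two-sample t-test, normal approximation):
z_β = d · √(n/2) - z_{α/2}
z_β = 0.38 · √(66/2) - 1.645
z_β = 0.38 · 5.745 - 1.645
z_β = 0.538

Power = Φ(z_β) = Φ(0.538) ≈ 0.705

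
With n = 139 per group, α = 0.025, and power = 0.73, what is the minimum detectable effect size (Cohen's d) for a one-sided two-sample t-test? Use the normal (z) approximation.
d ≈ 0.31

Minimum detectable effect (two-sample t-test, normal approximation):
d = (z_α + z_β) / √(n/2)
d = (1.960 + 0.613) / √(139/2)
d = 2.573 / 8.337
d ≈ 0.31

By Cohen's convention (0.2 small / 0.5 medium / 0.8 large): small effect.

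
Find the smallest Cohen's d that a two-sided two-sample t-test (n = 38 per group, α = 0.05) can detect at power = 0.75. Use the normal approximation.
d ≈ 0.60

Minimum detectable effect (two-sample t-test, normal approximation):
d = (z_{α/2} + z_β) / √(n/2)
d = (1.960 + 0.674) / √(38/2)
d = 2.634 / 4.359
d ≈ 0.60

By Cohen's convention (0.2 small / 0.5 medium / 0.8 large): medium effect.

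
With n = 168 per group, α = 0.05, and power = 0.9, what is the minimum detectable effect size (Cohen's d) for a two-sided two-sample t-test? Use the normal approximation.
d ≈ 0.35

Minimum detectable effect (two-sample t-test, normal approximation):
d = (z_{α/2} + z_β) / √(n/2)
d = (1.960 + 1.282) / √(168/2)
d = 3.242 / 9.165
d ≈ 0.35

By Cohen's convention (0.2 small / 0.5 medium / 0.8 large): small effect.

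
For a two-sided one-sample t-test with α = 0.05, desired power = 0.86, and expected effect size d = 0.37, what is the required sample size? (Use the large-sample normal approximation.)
n = 68

Sample size formula (one-sample t-test, normal approximation):
n = ((z_{α/2} + z_β) / d)²

z_{α/2} = 1.960 (for α = 0.05, two-sided)
z_β = 1.080 (for power = 0.86)
d = 0.37

n = ((1.960 + 1.080) / 0.37)²
n = (8.216)²
n ≈ 67.50
Round up to the next whole number: n = 68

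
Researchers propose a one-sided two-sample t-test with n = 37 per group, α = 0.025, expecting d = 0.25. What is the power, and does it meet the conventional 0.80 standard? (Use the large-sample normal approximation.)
Power ≈ 0.19; the study is underpowered (power < 0.80)

Power calculation (two-sample t-test, normal approximation):
z_β = d · √(n/2) - z_α
z_β = 0.25 · √(37/2) - 1.960
z_β = 0.25 · 4.301 - 1.960
z_β = -0.885

Power = Φ(z_β) = Φ(-0.885) ≈ 0.188

Effect size d = 0.25 is small by Cohen's convention (0.2/0.5/0.8).

Threshold: power ≥ 0.80 is conventionally adequate.
Power ≈ 0.19 → the study is underpowered (power < 0.80).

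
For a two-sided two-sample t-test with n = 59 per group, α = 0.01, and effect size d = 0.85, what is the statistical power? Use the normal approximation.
Power ≈ 0.98

Power calculation (two-sample t-test, normal approximation):
z_β = d · √(n/2) - z_{α/2}
z_β = 0.85 · √(59/2) - 2.576
z_β = 0.85 · 5.431 - 2.576
z_β = 2.041

Power = Φ(z_β) = Φ(2.041) ≈ 0.979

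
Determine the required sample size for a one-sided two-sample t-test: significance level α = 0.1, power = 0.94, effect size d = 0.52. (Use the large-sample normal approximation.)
n = 60 per group

Sample size formula (two-sample t-test, normal approximation):
n = 2 · ((z_α + z_β) / d)²

z_α = 1.282 (for α = 0.1, one-sided)
z_β = 1.555 (for power = 0.94)
d = 0.52

n = 2 · ((1.282 + 1.555) / 0.52)²
n = 2 · (5.456)²
n ≈ 59.54
Round up to the next whole number: n = 60 per group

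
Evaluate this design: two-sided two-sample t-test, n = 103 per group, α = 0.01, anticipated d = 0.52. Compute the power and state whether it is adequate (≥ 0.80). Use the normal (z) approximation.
Power ≈ 0.88; the study is adequately powered (power ≥ 0.80)

Power calculation (two-sample t-test, normal approximation):
z_β = d · √(n/2) - z_{α/2}
z_β = 0.52 · √(103/2) - 2.576
z_β = 0.52 · 7.176 - 2.576
z_β = 1.156

Power = Φ(z_β) = Φ(1.156) ≈ 0.876

Effect size d = 0.52 is medium by Cohen's convention (0.2/0.5/0.8).

Threshold: power ≥ 0.80 is conventionally adequate.
Power ≈ 0.88 → the study is adequately powered (power ≥ 0.80).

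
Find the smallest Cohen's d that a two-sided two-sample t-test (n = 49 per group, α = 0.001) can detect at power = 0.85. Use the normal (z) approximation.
d ≈ 0.87

Minimum detectable effect (two-sample t-test, normal approximation):
d = (z_{α/2} + z_β) / √(n/2)
d = (3.291 + 1.036) / √(49/2)
d = 4.327 / 4.950
d ≈ 0.87

By Cohen's convention (0.2 small / 0.5 medium / 0.8 large): large effect.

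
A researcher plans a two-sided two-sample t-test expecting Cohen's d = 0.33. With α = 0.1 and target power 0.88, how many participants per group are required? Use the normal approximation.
n = 147 per group

Sample size formula (two-sample t-test, normal approximation):
n = 2 · ((z_{α/2} + z_β) / d)²

z_{α/2} = 1.645 (for α = 0.1, two-sided)
z_β = 1.175 (for power = 0.88)
d = 0.33

n = 2 · ((1.645 + 1.175) / 0.33)²
n = 2 · (8.545)²
n ≈ 146.03
Round up to the next whole number: n = 147 per group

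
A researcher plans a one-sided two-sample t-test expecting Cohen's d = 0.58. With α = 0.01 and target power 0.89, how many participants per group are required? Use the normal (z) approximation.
n = 76 per group

Sample size formula (two-sample t-test, normal approximation):
n = 2 · ((z_α + z_β) / d)²

z_α = 2.326 (for α = 0.01, one-sided)
z_β = 1.227 (for power = 0.89)
d = 0.58

n = 2 · ((2.326 + 1.227) / 0.58)²
n = 2 · (6.126)²
n ≈ 75.06
Round up to the next whole number: n = 76 per group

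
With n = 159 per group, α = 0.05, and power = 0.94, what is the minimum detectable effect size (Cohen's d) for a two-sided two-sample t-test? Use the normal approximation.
d ≈ 0.39

Minimum detectable effect (two-sample t-test, normal approximation):
d = (z_{α/2} + z_β) / √(n/2)
d = (1.960 + 1.555) / √(159/2)
d = 3.515 / 8.916
d ≈ 0.39

By Cohen's convention (0.2 small / 0.5 medium / 0.8 large): small effect.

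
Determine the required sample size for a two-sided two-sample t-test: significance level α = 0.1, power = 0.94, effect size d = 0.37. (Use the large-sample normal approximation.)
n = 150 per group

Sample size formula (two-sample t-test, normal approximation):
n = 2 · ((z_{α/2} + z_β) / d)²

z_{α/2} = 1.645 (for α = 0.1, two-sided)
z_β = 1.555 (for power = 0.94)
d = 0.37

n = 2 · ((1.645 + 1.555) / 0.37)²
n = 2 · (8.649)²
n ≈ 149.61
Round up to the next whole number: n = 150 per group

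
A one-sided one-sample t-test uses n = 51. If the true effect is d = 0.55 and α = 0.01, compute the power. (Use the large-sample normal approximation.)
Power ≈ 0.95

Power calculation (one-sample t-test, normal approximation):
z_β = d · √n - z_α
z_β = 0.55 · √51 - 2.326
z_β = 0.55 · 7.141 - 2.326
z_β = 1.601

Power = Φ(z_β) = Φ(1.601) ≈ 0.945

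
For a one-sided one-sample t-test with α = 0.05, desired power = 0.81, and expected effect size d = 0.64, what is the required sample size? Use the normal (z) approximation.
n = 16

Sample size formula (one-sample t-test, normal approximation):
n = ((z_α + z_β) / d)²

z_α = 1.645 (for α = 0.05, one-sided)
z_β = 0.878 (for power = 0.81)
d = 0.64

n = ((1.645 + 0.878) / 0.64)²
n = (3.942)²
n ≈ 15.54
Round up to the next whole number: n = 16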